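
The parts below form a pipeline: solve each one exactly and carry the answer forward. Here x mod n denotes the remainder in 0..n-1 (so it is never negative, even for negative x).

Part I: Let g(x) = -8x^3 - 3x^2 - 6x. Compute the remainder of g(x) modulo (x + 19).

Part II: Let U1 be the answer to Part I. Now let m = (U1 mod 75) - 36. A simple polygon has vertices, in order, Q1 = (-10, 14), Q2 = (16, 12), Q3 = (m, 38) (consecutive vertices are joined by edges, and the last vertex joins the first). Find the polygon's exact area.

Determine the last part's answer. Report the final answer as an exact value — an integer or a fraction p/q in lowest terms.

Part I: remainder = value at the root: -8*(-19)^3 - 3*(-19)^2 - 6*(-19)^1 = (54872) + (-1083) + (114) = 53903; answer 53903
Part II: U1 = 53903; m = 17; cross terms: (-10*12 - 16*14)=-344, (16*38 - 17*12)=404, (17*14 - -10*38)=618; twice the area = |678| = 678; area = 339; answer 339

339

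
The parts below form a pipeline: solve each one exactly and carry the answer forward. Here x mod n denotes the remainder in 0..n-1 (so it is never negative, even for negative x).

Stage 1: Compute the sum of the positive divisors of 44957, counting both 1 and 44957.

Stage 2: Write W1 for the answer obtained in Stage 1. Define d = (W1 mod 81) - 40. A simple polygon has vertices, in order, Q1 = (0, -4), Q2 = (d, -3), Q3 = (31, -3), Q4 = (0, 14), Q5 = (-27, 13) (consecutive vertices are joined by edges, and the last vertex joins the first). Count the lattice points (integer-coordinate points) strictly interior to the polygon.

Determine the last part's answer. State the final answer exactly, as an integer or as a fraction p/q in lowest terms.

498

Stage 1: 44957 = 11 * 61 * 67; sigma = (1 + 11) * (1 + 61) * (1 + 67) = 12 * 62 * 68 = 50592; answer 50592
Stage 2: W1 = 50592; d = 8; cross terms: (0*-3 - 8*-4)=32, (8*-3 - 31*-3)=69, (31*14 - 0*-3)=434, (0*13 - -27*14)=378, (-27*-4 - 0*13)=108; twice the area = |1021| = 1021; area = 1021/2; boundary points = 1 + 23 + 1 + 1 + 1 = 27; strictly interior points = area - boundary/2 + 1 = 498; answer 498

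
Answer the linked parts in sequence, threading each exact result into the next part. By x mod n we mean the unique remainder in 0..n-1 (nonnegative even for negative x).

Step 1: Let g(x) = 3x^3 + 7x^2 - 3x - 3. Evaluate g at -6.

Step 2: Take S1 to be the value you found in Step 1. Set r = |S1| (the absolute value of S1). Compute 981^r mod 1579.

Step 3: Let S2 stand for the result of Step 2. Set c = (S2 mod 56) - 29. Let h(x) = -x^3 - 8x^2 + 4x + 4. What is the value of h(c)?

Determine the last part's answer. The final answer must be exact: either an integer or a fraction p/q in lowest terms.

Step 1: 3*(-6)^3 + 7*(-6)^2 - 3*(-6)^1 - 3 = (-648) + (252) + (18) + (-3) = -381; answer -381
Step 2: S1 = -381; r = 381; squarings mod 1579: 981^1=981, 981^2=750, 981^4=376, 981^8=845, 981^16=317, 981^32=1012, 981^64=952, 981^128=1537, 981^256=185; 981^381 = 981^1 * 981^4 * 981^8 * 981^16 * 981^32 * 981^64 * 981^256 = 1355 (mod 1579); answer 1355
Step 3: S2 = 1355; c = -18; -1*(-18)^3 - 8*(-18)^2 + 4*(-18)^1 + 4 = (5832) + (-2592) + (-72) + (4) = 3172; answer 3172

3172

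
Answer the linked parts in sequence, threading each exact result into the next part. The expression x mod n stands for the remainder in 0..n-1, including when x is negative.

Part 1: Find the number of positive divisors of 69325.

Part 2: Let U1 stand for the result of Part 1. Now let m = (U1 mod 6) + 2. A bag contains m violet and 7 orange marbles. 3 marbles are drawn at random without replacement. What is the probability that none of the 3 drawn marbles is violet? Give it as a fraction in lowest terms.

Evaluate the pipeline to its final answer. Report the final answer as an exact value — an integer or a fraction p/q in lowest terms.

Part 1: 69325 = 5^2 * 47 * 59; number of divisors = (2+1) * (1+1) * (1+1) = 12; answer 12
Part 2: U1 = 12; m = 2; total draws C(9,3) = 84; favorable C(7,3) = 35; P = 5/12; answer 5/12

5/12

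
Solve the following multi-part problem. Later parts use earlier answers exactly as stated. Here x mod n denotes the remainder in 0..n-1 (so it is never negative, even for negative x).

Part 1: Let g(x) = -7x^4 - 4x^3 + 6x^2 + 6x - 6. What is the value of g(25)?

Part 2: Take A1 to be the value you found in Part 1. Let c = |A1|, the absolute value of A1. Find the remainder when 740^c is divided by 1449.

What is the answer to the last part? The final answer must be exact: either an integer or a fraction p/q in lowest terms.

1130

Part 1: -7*(25)^4 - 4*(25)^3 + 6*(25)^2 + 6*(25)^1 - 6 = (-2734375) + (-62500) + (3750) + (150) + (-6) = -2792981; answer -2792981
Part 2: A1 = -2792981; c = 2792981; squarings mod 1449: 740^1=740, 740^2=1327, 740^4=394, 740^8=193, 740^16=1024, 740^32=949, 740^64=772, 740^128=445, 740^256=961, 740^512=508, 740^1024=142, 740^2048=1327, 740^4096=394, 740^8192=193, 740^16384=1024, 740^32768=949, 740^65536=772, 740^131072=445, 740^262144=961, 740^524288=508, 740^1048576=142, 740^2097152=1327; 740^2792981 = 740^1 * 740^4 * 740^16 * 740^512 * 740^1024 * 740^2048 * 740^4096 * 740^32768 * 740^131072 * 740^524288 * 740^2097152 = 1130 (mod 1449); answer 1130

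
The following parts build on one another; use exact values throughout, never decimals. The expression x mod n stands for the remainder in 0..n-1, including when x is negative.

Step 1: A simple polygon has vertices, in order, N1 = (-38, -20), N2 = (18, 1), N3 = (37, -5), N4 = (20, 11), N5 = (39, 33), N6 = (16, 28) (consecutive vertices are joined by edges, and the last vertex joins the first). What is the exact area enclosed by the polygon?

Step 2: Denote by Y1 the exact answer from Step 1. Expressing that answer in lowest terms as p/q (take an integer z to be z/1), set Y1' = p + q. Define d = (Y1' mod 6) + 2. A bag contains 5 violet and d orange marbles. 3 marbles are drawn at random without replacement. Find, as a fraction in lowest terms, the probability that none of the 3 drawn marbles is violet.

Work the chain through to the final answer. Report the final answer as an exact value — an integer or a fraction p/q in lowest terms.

Step 1: cross terms: (-38*1 - 18*-20)=322, (18*-5 - 37*1)=-127, (37*11 - 20*-5)=507, (20*33 - 39*11)=231, (39*28 - 16*33)=564, (16*-20 - -38*28)=744; twice the area = |2241| = 2241; area = 2241/2; answer 2241/2
Step 2: Y1 = 2241/2; threaded value p + q = 2243; d = 7; total draws C(12,3) = 220; favorable C(7,3) = 35; P = 7/44; answer 7/44

7/44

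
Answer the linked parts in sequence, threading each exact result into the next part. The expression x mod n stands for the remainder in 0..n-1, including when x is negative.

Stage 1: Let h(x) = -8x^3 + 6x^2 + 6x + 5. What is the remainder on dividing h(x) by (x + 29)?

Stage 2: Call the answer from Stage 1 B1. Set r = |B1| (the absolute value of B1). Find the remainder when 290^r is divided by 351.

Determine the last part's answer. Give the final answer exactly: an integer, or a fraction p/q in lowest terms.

Stage 1: remainder = value at the root: -8*(-29)^3 + 6*(-29)^2 + 6*(-29)^1 + 5 = (195112) + (5046) + (-174) + (5) = 199989; answer 199989
Stage 2: B1 = 199989; r = 199989; squarings mod 351: 290^1=290, 290^2=211, 290^4=295, 290^8=328, 290^16=178, 290^32=94, 290^64=61, 290^128=211, 290^256=295, 290^512=328, 290^1024=178, 290^2048=94, 290^4096=61, 290^8192=211, 290^16384=295, 290^32768=328, 290^65536=178, 290^131072=94; 290^199989 = 290^1 * 290^4 * 290^16 * 290^32 * 290^256 * 290^1024 * 290^2048 * 290^65536 * 290^131072 = 350 (mod 351); answer 350

350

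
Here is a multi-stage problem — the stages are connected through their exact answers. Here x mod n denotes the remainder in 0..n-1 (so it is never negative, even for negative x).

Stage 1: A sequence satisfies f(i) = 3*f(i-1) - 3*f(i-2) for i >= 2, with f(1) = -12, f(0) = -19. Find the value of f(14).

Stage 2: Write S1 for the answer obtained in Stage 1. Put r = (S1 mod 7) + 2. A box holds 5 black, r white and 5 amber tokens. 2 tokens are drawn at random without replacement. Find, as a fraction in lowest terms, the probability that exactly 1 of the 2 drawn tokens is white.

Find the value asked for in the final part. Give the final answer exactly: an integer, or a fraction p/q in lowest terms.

10/33

Stage 1: f(2) = 3*(-12) - 3*(-19) = 21; iterating: f(2)=21, f(3)=99, f(4)=234, f(5)=405, f(6)=513, f(7)=324, f(8)=-567, f(9)=-2673, f(10)=-6318, f(11)=-10935, f(12)=-13851, f(13)=-8748, f(14)=15309; answer 15309
Stage 2: S1 = 15309; r = 2; total draws C(12,2) = 66; favorable C(2,1)*C(10,1) = 20; P = 10/33; answer 10/33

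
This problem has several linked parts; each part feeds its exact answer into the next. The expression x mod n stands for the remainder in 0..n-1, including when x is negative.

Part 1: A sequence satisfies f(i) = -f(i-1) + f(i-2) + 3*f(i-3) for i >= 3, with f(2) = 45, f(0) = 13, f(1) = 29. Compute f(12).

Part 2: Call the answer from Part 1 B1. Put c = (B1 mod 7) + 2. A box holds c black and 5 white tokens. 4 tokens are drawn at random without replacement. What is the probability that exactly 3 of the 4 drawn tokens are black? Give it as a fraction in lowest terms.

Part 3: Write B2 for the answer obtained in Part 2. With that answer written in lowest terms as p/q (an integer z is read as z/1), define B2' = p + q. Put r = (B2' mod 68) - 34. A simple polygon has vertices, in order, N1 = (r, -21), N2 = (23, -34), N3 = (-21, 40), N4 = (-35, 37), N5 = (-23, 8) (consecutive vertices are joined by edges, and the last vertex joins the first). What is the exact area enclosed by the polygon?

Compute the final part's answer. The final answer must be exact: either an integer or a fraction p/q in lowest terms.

Part 1: f(3) = -1*(45) + 1*(29) + 3*(13) = 23; iterating: f(3)=23, f(4)=109, f(5)=49, f(6)=129, f(7)=247, f(8)=29, f(9)=605, f(10)=165, f(11)=527, f(12)=1453; answer 1453
Part 2: B1 = 1453; c = 6; total draws C(11,4) = 330; favorable C(6,3)*C(5,1) = 100; P = 10/33; answer 10/33
Part 3: B2 = 10/33; threaded value p + q = 43; r = 9; cross terms: (9*-34 - 23*-21)=177, (23*40 - -21*-34)=206, (-21*37 - -35*40)=623, (-35*8 - -23*37)=571, (-23*-21 - 9*8)=411; twice the area = |1988| = 1988; area = 994; answer 994

994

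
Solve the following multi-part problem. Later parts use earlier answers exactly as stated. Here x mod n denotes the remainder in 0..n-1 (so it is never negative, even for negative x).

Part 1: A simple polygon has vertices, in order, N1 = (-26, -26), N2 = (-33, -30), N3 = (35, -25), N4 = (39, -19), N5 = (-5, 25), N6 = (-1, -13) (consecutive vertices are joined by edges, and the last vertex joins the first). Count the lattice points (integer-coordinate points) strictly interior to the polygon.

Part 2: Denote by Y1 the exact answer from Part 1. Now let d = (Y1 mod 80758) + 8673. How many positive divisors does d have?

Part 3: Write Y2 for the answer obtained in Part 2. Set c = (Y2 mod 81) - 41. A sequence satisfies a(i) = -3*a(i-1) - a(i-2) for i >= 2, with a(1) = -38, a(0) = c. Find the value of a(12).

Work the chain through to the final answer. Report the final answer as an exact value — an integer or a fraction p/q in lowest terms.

2417291

Part 1: cross terms: (-26*-30 - -33*-26)=-78, (-33*-25 - 35*-30)=1875, (35*-19 - 39*-25)=310, (39*25 - -5*-19)=880, (-5*-13 - -1*25)=90, (-1*-26 - -26*-13)=-312; twice the area = |2765| = 2765; area = 2765/2; boundary points = 1 + 1 + 2 + 44 + 2 + 1 = 51; strictly interior points = area - boundary/2 + 1 = 1358; answer 1358
Part 2: Y1 = 1358; d = 10031; 10031 = 7 * 1433; number of divisors = (1+1) * (1+1) = 4; answer 4
Part 3: Y2 = 4; c = -37; a(2) = -3*(-38) - 1*(-37) = 151; iterating: a(2)=151, a(3)=-415, a(4)=1094, a(5)=-2867, a(6)=7507, a(7)=-19654, a(8)=51455, a(9)=-134711, a(10)=352678, a(11)=-923323, a(12)=2417291; answer 2417291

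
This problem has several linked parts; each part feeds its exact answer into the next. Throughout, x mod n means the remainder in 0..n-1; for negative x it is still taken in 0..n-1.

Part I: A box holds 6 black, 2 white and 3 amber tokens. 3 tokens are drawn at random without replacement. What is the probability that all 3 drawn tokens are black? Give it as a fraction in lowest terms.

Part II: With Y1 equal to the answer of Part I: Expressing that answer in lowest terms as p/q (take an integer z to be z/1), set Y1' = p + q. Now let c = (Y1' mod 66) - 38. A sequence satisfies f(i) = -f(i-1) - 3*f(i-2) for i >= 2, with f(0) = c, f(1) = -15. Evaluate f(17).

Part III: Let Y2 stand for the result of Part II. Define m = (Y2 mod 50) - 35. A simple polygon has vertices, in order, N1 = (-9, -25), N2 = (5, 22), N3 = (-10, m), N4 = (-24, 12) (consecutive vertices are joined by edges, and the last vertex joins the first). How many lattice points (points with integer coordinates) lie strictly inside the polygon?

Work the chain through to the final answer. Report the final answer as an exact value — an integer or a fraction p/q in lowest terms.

149

Part I: total draws C(11,3) = 165; favorable C(6,3) = 20; P = 4/33; answer 4/33
Part II: Y1 = 4/33; threaded value p + q = 37; c = -1; f(2) = -1*(-15) - 3*(-1) = 18; iterating: f(2)=18, f(3)=27, f(4)=-81, f(5)=0, f(6)=243, f(7)=-243, f(8)=-486, f(9)=1215, f(10)=243, f(11)=-3888, f(12)=3159, f(13)=8505, f(14)=-17982, f(15)=-7533, f(16)=61479, f(17)=-38880; answer -38880
Part III: Y2 = -38880; m = -15; cross terms: (-9*22 - 5*-25)=-73, (5*-15 - -10*22)=145, (-10*12 - -24*-15)=-480, (-24*-25 - -9*12)=708; twice the area = |300| = 300; area = 150; boundary points = 1 + 1 + 1 + 1 = 4; strictly interior points = area - boundary/2 + 1 = 149; answer 149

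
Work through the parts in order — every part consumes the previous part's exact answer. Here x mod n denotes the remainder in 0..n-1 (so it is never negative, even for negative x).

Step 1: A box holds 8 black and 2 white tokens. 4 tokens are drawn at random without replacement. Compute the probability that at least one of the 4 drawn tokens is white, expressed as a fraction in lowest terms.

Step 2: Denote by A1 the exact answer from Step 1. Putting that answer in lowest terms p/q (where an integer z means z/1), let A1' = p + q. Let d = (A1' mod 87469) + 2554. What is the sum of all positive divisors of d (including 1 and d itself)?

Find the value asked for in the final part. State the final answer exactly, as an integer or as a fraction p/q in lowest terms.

3416

Step 1: total draws C(10,4) = 210; complement C(8,4) = 70; favorable 210 - 70 = 140; P = 2/3; answer 2/3
Step 2: A1 = 2/3; threaded value p + q = 5; d = 2559; 2559 = 3 * 853; sigma = (1 + 3) * (1 + 853) = 4 * 854 = 3416; answer 3416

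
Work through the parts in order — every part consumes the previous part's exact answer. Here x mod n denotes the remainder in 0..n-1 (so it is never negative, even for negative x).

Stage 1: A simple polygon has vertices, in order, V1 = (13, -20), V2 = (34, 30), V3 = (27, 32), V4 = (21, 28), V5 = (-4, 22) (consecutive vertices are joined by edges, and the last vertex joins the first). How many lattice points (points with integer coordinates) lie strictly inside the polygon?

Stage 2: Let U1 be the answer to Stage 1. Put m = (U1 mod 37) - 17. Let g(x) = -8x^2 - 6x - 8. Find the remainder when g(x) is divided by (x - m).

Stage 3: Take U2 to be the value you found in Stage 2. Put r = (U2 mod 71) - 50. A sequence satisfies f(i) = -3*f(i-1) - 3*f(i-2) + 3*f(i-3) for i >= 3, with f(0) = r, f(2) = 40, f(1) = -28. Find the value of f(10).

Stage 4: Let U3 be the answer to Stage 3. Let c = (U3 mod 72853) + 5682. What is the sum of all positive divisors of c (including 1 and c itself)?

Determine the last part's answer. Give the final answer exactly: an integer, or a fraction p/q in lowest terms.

Stage 1: cross terms: (13*30 - 34*-20)=1070, (34*32 - 27*30)=278, (27*28 - 21*32)=84, (21*22 - -4*28)=574, (-4*-20 - 13*22)=-206; twice the area = |1800| = 1800; area = 900; boundary points = 1 + 1 + 2 + 1 + 1 = 6; strictly interior points = area - boundary/2 + 1 = 898; answer 898
Stage 2: U1 = 898; m = -7; remainder = value at the root: -8*(-7)^2 - 6*(-7)^1 - 8 = (-392) + (42) + (-8) = -358; answer -358
Stage 3: U2 = -358; r = 18; f(3) = -3*(40) - 3*(-28) + 3*(18) = 18; iterating: f(3)=18, f(4)=-258, f(5)=840, f(6)=-1692, f(7)=1782, f(8)=2250, f(9)=-17172, f(10)=50112; answer 50112
Stage 4: U3 = 50112; c = 55794; 55794 = 2 * 3 * 17 * 547; sigma = (1 + 2) * (1 + 3) * (1 + 17) * (1 + 547) = 3 * 4 * 18 * 548 = 118368; answer 118368

118368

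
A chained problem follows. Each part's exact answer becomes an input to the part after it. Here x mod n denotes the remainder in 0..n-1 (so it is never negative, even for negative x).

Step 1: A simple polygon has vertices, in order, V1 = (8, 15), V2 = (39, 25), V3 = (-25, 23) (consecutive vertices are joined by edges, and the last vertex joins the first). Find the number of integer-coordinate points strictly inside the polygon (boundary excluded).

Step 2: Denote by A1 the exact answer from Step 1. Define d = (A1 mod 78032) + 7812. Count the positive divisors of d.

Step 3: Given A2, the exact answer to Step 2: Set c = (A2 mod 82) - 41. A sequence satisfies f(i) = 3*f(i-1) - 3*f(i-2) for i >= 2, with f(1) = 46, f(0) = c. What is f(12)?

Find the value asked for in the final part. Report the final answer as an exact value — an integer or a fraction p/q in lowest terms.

Step 1: cross terms: (8*25 - 39*15)=-385, (39*23 - -25*25)=1522, (-25*15 - 8*23)=-559; twice the area = |578| = 578; area = 289; boundary points = 1 + 2 + 1 = 4; strictly interior points = area - boundary/2 + 1 = 288; answer 288
Step 2: A1 = 288; d = 8100; 8100 = 2^2 * 3^4 * 5^2; number of divisors = (2+1) * (4+1) * (2+1) = 45; answer 45
Step 3: A2 = 45; c = 4; f(2) = 3*(46) - 3*(4) = 126; iterating: f(2)=126, f(3)=240, f(4)=342, f(5)=306, f(6)=-108, f(7)=-1242, f(8)=-3402, f(9)=-6480, f(10)=-9234, f(11)=-8262, f(12)=2916; answer 2916

2916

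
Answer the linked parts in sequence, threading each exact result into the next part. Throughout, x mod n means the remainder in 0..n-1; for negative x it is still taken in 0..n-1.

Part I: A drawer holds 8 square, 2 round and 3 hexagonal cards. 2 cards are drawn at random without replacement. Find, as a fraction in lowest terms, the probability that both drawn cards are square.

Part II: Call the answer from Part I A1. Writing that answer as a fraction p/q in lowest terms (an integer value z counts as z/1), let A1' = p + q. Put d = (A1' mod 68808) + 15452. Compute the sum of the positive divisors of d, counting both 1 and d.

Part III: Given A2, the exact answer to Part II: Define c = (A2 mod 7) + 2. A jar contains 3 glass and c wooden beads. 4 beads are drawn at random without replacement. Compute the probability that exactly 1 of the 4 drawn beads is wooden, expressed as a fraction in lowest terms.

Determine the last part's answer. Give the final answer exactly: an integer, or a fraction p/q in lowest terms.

Part I: total draws C(13,2) = 78; favorable C(8,2) = 28; P = 14/39; answer 14/39
Part II: A1 = 14/39; threaded value p + q = 53; d = 15505; 15505 = 5 * 7 * 443; sigma = (1 + 5) * (1 + 7) * (1 + 443) = 6 * 8 * 444 = 21312; answer 21312
Part III: A2 = 21312; c = 6; total draws C(9,4) = 126; favorable C(6,1)*C(3,3) = 6; P = 1/21; answer 1/21

1/21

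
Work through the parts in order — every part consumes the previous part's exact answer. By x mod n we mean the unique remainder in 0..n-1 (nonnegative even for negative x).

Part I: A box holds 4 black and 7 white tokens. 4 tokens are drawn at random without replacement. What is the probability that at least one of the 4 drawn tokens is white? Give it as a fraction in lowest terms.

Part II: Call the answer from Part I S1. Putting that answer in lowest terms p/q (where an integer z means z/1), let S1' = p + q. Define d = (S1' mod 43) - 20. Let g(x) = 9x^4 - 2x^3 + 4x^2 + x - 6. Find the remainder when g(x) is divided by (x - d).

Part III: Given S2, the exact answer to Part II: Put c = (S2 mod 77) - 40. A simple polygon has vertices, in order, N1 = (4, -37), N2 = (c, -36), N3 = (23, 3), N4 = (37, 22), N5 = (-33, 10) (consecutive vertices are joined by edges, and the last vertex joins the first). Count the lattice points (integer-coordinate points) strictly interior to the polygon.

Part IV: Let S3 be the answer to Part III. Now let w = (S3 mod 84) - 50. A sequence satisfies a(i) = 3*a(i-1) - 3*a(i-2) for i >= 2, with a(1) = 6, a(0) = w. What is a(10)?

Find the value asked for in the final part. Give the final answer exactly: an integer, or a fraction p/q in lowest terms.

-17982

Part I: total draws C(11,4) = 330; complement C(4,4) = 1; favorable 330 - 1 = 329; P = 329/330; answer 329/330
Part II: S1 = 329/330; threaded value p + q = 659; d = -6; remainder = value at the root: 9*(-6)^4 - 2*(-6)^3 + 4*(-6)^2 + 1*(-6)^1 - 6 = (11664) + (432) + (144) + (-6) + (-6) = 12228; answer 12228
Part III: S2 = 12228; c = 22; cross terms: (4*-36 - 22*-37)=670, (22*3 - 23*-36)=894, (23*22 - 37*3)=395, (37*10 - -33*22)=1096, (-33*-37 - 4*10)=1181; twice the area = |4236| = 4236; area = 2118; boundary points = 1 + 1 + 1 + 2 + 1 = 6; strictly interior points = area - boundary/2 + 1 = 2116; answer 2116
Part IV: S3 = 2116; w = -34; a(2) = 3*(6) - 3*(-34) = 120; iterating: a(2)=120, a(3)=342, a(4)=666, a(5)=972, a(6)=918, a(7)=-162, a(8)=-3240, a(9)=-9234, a(10)=-17982; answer -17982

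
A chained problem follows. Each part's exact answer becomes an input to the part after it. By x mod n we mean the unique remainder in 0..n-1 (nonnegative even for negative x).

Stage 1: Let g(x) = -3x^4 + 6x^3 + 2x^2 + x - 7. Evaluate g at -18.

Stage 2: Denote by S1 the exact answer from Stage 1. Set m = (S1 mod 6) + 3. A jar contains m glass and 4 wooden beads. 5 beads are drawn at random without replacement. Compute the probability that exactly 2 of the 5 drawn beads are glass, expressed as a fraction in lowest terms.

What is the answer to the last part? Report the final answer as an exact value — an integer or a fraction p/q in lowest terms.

Stage 1: -3*(-18)^4 + 6*(-18)^3 + 2*(-18)^2 + 1*(-18)^1 - 7 = (-314928) + (-34992) + (648) + (-18) + (-7) = -349297; answer -349297
Stage 2: S1 = -349297; m = 8; total draws C(12,5) = 792; favorable C(8,2)*C(4,3) = 112; P = 14/99; answer 14/99

14/99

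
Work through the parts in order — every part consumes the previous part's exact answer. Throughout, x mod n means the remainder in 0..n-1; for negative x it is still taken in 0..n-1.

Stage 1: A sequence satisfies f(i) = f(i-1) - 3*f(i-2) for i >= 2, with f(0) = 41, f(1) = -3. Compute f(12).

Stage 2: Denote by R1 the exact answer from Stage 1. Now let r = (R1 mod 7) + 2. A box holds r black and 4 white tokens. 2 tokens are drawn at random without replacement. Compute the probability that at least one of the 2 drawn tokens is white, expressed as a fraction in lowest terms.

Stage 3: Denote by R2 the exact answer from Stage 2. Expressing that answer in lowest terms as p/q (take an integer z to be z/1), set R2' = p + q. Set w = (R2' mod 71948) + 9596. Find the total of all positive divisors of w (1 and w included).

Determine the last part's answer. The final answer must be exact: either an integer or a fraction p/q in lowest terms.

Stage 1: f(2) = 1*(-3) - 3*(41) = -126; iterating: f(2)=-126, f(3)=-117, f(4)=261, f(5)=612, f(6)=-171, f(7)=-2007, f(8)=-1494, f(9)=4527, f(10)=9009, f(11)=-4572, f(12)=-31599; answer -31599
Stage 2: R1 = -31599; r = 8; total draws C(12,2) = 66; complement C(8,2) = 28; favorable 66 - 28 = 38; P = 19/33; answer 19/33
Stage 3: R2 = 19/33; threaded value p + q = 52; w = 9648; 9648 = 2^4 * 3^2 * 67; sigma = (1 + 2 + 4 + 8 + 16) * (1 + 3 + 9) * (1 + 67) = 31 * 13 * 68 = 27404; answer 27404

27404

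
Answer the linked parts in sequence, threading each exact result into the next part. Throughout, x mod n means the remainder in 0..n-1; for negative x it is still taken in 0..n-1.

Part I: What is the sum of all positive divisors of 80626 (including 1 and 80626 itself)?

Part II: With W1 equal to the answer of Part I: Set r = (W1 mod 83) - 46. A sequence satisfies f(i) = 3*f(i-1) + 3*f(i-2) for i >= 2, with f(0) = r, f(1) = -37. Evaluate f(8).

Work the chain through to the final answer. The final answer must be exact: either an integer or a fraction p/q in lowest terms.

Part I: 80626 = 2 * 7 * 13 * 443; sigma = (1 + 2) * (1 + 7) * (1 + 13) * (1 + 443) = 3 * 8 * 14 * 444 = 149184; answer 149184
Part II: W1 = 149184; r = -13; f(2) = 3*(-37) + 3*(-13) = -150; iterating: f(2)=-150, f(3)=-561, f(4)=-2133, f(5)=-8082, f(6)=-30645, f(7)=-116181, f(8)=-440478; answer -440478

-440478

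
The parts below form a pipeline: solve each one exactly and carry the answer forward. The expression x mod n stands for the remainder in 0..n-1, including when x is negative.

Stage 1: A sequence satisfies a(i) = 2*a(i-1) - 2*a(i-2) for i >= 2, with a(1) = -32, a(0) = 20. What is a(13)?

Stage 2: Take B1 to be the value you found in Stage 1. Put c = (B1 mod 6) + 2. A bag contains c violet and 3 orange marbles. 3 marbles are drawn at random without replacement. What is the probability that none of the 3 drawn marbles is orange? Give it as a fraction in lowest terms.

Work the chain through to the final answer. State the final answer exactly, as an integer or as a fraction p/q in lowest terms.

Stage 1: a(2) = 2*(-32) - 2*(20) = -104; iterating: a(2)=-104, a(3)=-144, a(4)=-80, a(5)=128, a(6)=416, a(7)=576, a(8)=320, a(9)=-512, a(10)=-1664, a(11)=-2304, a(12)=-1280, a(13)=2048; answer 2048
Stage 2: B1 = 2048; c = 4; total draws C(7,3) = 35; favorable C(4,3) = 4; P = 4/35; answer 4/35

4/35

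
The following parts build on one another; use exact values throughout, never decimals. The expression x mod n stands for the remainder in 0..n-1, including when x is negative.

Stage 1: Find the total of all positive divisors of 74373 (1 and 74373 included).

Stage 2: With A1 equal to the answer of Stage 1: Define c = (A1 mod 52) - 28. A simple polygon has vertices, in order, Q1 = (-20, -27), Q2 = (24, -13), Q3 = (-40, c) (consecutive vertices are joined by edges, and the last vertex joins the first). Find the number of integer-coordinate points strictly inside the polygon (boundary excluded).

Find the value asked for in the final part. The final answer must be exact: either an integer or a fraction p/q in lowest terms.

Stage 1: 74373 = 3 * 13 * 1907; sigma = (1 + 3) * (1 + 13) * (1 + 1907) = 4 * 14 * 1908 = 106848; answer 106848
Stage 2: A1 = 106848; c = 12; cross terms: (-20*-13 - 24*-27)=908, (24*12 - -40*-13)=-232, (-40*-27 - -20*12)=1320; twice the area = |1996| = 1996; area = 998; boundary points = 2 + 1 + 1 = 4; strictly interior points = area - boundary/2 + 1 = 997; answer 997

997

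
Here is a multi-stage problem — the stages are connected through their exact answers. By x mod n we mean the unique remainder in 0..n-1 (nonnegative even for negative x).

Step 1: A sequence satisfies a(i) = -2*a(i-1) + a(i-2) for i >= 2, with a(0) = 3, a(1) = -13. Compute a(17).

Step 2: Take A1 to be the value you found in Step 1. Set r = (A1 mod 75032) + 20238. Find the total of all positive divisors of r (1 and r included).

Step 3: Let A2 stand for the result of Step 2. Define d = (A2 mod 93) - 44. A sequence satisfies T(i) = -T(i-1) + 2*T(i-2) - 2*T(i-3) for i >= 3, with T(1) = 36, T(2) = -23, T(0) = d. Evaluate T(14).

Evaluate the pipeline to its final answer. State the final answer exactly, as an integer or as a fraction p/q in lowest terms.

-703353

Step 1: a(2) = -2*(-13) + 1*(3) = 29; iterating: a(2)=29, a(3)=-71, a(4)=171, a(5)=-413, a(6)=997, a(7)=-2407, a(8)=5811, a(9)=-14029, a(10)=33869, a(11)=-81767, a(12)=197403, a(13)=-476573, a(14)=1150549, a(15)=-2777671, a(16)=6705891, a(17)=-16189453; answer -16189453
Step 2: A1 = -16189453; r = 37697; 37697 = 11 * 23 * 149; sigma = (1 + 11) * (1 + 23) * (1 + 149) = 12 * 24 * 150 = 43200; answer 43200
Step 3: A2 = 43200; d = 4; T(3) = -1*(-23) + 2*(36) - 2*(4) = 87; iterating: T(3)=87, T(4)=-205, T(5)=425, T(6)=-1009, T(7)=2269, T(8)=-5137, T(9)=11693, T(10)=-26505, T(11)=60165, T(12)=-136561, T(13)=309901, T(14)=-703353; answer -703353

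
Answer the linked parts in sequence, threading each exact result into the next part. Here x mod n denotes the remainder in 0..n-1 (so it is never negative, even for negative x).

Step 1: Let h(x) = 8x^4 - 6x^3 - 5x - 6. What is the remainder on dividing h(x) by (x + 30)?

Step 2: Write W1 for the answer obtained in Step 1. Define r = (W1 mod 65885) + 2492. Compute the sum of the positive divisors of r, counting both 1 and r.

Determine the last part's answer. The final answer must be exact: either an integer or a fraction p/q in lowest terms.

Step 1: remainder = value at the root: 8*(-30)^4 - 6*(-30)^3 - 5*(-30)^1 - 6 = (6480000) + (162000) + (150) + (-6) = 6642144; answer 6642144
Step 2: W1 = 6642144; r = 56136; 56136 = 2^3 * 3 * 2339; sigma = (1 + 2 + 4 + 8) * (1 + 3) * (1 + 2339) = 15 * 4 * 2340 = 140400; answer 140400

140400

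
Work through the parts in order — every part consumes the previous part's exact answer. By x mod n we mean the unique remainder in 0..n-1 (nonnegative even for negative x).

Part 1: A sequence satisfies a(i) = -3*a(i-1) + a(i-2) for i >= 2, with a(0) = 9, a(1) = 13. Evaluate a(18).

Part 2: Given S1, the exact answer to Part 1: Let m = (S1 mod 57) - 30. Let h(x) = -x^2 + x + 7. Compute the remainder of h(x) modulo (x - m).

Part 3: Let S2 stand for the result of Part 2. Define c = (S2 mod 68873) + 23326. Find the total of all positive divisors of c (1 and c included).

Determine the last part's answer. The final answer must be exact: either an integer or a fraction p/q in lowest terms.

145440

Part 1: a(2) = -3*(13) + 1*(9) = -30; iterating: a(2)=-30, a(3)=103, a(4)=-339, a(5)=1120, a(6)=-3699, a(7)=12217, a(8)=-40350, a(9)=133267, a(10)=-440151, a(11)=1453720, a(12)=-4801311, a(13)=15857653, a(14)=-52374270, a(15)=172980463, a(16)=-571315659, a(17)=1886927440, a(18)=-6232097979; answer -6232097979
Part 2: S1 = -6232097979; m = 12; remainder = value at the root: -1*(12)^2 + 1*(12)^1 + 7 = (-144) + (12) + (7) = -125; answer -125
Part 3: S2 = -125; c = 92074; 92074 = 2 * 19 * 2423; sigma = (1 + 2) * (1 + 19) * (1 + 2423) = 3 * 20 * 2424 = 145440; answer 145440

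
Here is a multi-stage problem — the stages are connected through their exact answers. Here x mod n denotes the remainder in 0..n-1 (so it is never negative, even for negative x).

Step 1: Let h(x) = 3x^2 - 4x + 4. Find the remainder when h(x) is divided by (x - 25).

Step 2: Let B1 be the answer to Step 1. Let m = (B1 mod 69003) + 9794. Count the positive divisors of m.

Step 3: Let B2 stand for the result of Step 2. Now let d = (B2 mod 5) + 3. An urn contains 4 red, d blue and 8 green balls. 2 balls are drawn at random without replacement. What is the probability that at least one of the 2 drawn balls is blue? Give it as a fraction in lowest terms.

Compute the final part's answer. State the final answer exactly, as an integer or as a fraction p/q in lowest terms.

35/57

Step 1: remainder = value at the root: 3*(25)^2 - 4*(25)^1 + 4 = (1875) + (-100) + (4) = 1779; answer 1779
Step 2: B1 = 1779; m = 11573; 11573 = 71 * 163; number of divisors = (1+1) * (1+1) = 4; answer 4
Step 3: B2 = 4; d = 7; total draws C(19,2) = 171; complement C(12,2) = 66; favorable 171 - 66 = 105; P = 35/57; answer 35/57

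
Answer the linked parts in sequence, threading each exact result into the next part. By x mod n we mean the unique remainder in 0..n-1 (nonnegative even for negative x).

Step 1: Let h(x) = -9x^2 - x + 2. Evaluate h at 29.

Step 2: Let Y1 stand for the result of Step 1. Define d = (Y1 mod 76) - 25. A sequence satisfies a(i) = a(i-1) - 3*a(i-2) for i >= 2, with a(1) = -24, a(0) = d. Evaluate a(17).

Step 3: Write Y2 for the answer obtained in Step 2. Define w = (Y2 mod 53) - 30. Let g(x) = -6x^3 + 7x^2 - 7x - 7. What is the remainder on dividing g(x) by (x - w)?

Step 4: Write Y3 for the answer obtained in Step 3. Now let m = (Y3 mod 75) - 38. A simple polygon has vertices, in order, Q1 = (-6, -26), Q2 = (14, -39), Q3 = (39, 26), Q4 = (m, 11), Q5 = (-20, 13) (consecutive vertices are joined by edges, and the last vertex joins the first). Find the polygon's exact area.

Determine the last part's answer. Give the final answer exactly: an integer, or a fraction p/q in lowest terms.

Step 1: -9*(29)^2 - 1*(29)^1 + 2 = (-7569) + (-29) + (2) = -7596; answer -7596
Step 2: Y1 = -7596; d = -21; a(2) = 1*(-24) - 3*(-21) = 39; iterating: a(2)=39, a(3)=111, a(4)=-6, a(5)=-339, a(6)=-321, a(7)=696, a(8)=1659, a(9)=-429, a(10)=-5406, a(11)=-4119, a(12)=12099, a(13)=24456, a(14)=-11841, a(15)=-85209, a(16)=-49686, a(17)=205941; answer 205941
Step 3: Y2 = 205941; w = 6; remainder = value at the root: -6*(6)^3 + 7*(6)^2 - 7*(6)^1 - 7 = (-1296) + (252) + (-42) + (-7) = -1093; answer -1093
Step 4: Y3 = -1093; m = -6; cross terms: (-6*-39 - 14*-26)=598, (14*26 - 39*-39)=1885, (39*11 - -6*26)=585, (-6*13 - -20*11)=142, (-20*-26 - -6*13)=598; twice the area = |3808| = 3808; area = 1904; answer 1904

1904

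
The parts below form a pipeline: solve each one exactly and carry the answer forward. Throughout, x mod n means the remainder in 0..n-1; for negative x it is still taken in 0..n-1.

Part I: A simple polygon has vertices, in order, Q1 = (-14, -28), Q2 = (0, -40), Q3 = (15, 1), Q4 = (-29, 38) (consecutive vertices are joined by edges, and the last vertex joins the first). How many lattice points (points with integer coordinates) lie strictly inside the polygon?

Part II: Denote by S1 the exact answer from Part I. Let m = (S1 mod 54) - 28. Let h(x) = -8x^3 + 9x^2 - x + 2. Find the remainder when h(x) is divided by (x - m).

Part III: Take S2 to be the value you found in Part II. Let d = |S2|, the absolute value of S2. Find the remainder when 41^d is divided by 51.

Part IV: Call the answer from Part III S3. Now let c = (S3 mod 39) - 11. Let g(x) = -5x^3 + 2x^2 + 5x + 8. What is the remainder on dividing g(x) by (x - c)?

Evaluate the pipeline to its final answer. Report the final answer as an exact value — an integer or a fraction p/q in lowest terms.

Part I: cross terms: (-14*-40 - 0*-28)=560, (0*1 - 15*-40)=600, (15*38 - -29*1)=599, (-29*-28 - -14*38)=1344; twice the area = |3103| = 3103; area = 3103/2; boundary points = 2 + 1 + 1 + 3 = 7; strictly interior points = area - boundary/2 + 1 = 1549; answer 1549
Part II: S1 = 1549; m = 9; remainder = value at the root: -8*(9)^3 + 9*(9)^2 - 1*(9)^1 + 2 = (-5832) + (729) + (-9) + (2) = -5110; answer -5110
Part III: S2 = -5110; d = 5110; squarings mod 51: 41^1=41, 41^2=49, 41^4=4, 41^8=16, 41^16=1, 41^32=1, 41^64=1, 41^128=1, 41^256=1, 41^512=1, 41^1024=1, 41^2048=1, 41^4096=1; 41^5110 = 41^2 * 41^4 * 41^16 * 41^32 * 41^64 * 41^128 * 41^256 * 41^512 * 41^4096 = 43 (mod 51); answer 43
Part IV: S3 = 43; c = -7; remainder = value at the root: -5*(-7)^3 + 2*(-7)^2 + 5*(-7)^1 + 8 = (1715) + (98) + (-35) + (8) = 1786; answer 1786

1786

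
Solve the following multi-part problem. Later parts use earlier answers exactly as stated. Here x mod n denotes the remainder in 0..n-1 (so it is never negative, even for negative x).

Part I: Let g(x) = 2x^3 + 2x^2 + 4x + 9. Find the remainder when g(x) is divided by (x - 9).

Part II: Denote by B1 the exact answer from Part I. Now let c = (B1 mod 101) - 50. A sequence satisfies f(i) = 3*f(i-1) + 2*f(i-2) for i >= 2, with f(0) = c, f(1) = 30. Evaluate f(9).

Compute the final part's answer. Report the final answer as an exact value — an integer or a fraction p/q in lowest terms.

Part I: remainder = value at the root: 2*(9)^3 + 2*(9)^2 + 4*(9)^1 + 9 = (1458) + (162) + (36) + (9) = 1665; answer 1665
Part II: B1 = 1665; c = -1; f(2) = 3*(30) + 2*(-1) = 88; iterating: f(2)=88, f(3)=324, f(4)=1148, f(5)=4092, f(6)=14572, f(7)=51900, f(8)=184844, f(9)=658332; answer 658332

658332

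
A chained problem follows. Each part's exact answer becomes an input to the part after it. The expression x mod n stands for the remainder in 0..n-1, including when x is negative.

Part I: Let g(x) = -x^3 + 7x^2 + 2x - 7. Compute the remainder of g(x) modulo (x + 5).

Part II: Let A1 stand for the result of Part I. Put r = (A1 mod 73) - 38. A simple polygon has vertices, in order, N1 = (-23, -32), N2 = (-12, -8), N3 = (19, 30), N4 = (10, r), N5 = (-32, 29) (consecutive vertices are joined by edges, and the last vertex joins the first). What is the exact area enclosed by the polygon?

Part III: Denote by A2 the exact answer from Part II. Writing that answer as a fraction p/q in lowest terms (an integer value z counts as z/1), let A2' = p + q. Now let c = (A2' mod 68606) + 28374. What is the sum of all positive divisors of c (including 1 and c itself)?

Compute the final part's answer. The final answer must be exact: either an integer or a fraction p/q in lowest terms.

59520

Part I: remainder = value at the root: -1*(-5)^3 + 7*(-5)^2 + 2*(-5)^1 - 7 = (125) + (175) + (-10) + (-7) = 283; answer 283
Part II: A1 = 283; r = 26; cross terms: (-23*-8 - -12*-32)=-200, (-12*30 - 19*-8)=-208, (19*26 - 10*30)=194, (10*29 - -32*26)=1122, (-32*-32 - -23*29)=1691; twice the area = |2599| = 2599; area = 2599/2; answer 2599/2
Part III: A2 = 2599/2; threaded value p + q = 2601; c = 30975; 30975 = 3 * 5^2 * 7 * 59; sigma = (1 + 3) * (1 + 5 + 25) * (1 + 7) * (1 + 59) = 4 * 31 * 8 * 60 = 59520; answer 59520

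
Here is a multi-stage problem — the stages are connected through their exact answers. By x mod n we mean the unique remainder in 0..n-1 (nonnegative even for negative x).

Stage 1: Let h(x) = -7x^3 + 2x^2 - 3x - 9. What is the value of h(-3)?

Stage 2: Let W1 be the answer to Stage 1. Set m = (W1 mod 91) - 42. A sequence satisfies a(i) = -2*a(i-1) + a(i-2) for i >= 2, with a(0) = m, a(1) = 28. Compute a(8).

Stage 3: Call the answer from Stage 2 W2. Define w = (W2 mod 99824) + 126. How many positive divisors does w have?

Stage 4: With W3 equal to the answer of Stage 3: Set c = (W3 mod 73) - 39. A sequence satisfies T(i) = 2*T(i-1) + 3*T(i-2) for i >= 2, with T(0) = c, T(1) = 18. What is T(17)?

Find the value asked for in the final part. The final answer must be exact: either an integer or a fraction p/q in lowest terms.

-290565342

Stage 1: -7*(-3)^3 + 2*(-3)^2 - 3*(-3)^1 - 9 = (189) + (18) + (9) + (-9) = 207; answer 207
Stage 2: W1 = 207; m = -17; a(2) = -2*(28) + 1*(-17) = -73; iterating: a(2)=-73, a(3)=174, a(4)=-421, a(5)=1016, a(6)=-2453, a(7)=5922, a(8)=-14297; answer -14297
Stage 3: W2 = -14297; w = 85653; 85653 = 3^2 * 31 * 307; number of divisors = (2+1) * (1+1) * (1+1) = 12; answer 12
Stage 4: W3 = 12; c = -27; T(2) = 2*(18) + 3*(-27) = -45; iterating: T(2)=-45, T(3)=-36, T(4)=-207, T(5)=-522, T(6)=-1665, T(7)=-4896, T(8)=-14787, T(9)=-44262, T(10)=-132885, T(11)=-398556, T(12)=-1195767, T(13)=-3587202, T(14)=-10761705, T(15)=-32285016, T(16)=-96855147, T(17)=-290565342; answer -290565342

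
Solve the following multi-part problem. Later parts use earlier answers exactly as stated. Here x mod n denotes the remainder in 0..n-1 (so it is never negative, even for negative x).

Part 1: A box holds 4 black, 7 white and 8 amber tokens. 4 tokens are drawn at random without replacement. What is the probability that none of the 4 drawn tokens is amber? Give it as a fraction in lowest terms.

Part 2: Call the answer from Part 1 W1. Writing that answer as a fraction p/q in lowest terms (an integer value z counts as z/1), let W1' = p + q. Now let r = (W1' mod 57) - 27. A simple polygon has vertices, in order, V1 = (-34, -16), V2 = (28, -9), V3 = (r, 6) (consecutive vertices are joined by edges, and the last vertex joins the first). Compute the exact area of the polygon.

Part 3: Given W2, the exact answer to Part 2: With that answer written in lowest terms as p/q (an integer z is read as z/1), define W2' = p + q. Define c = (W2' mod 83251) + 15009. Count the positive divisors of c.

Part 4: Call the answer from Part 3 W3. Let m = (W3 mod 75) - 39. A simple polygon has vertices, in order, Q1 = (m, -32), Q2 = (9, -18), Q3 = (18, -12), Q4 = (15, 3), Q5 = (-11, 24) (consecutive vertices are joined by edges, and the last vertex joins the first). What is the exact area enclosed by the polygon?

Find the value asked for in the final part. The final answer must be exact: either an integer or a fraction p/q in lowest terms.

2785/2

Part 1: total draws C(19,4) = 3876; favorable C(11,4) = 330; P = 55/646; answer 55/646
Part 2: W1 = 55/646; threaded value p + q = 701; r = -10; cross terms: (-34*-9 - 28*-16)=754, (28*6 - -10*-9)=78, (-10*-16 - -34*6)=364; twice the area = |1196| = 1196; area = 598; answer 598
Part 3: W2 = 598; threaded value p + q = 599; c = 15608; 15608 = 2^3 * 1951; number of divisors = (3+1) * (1+1) = 8; answer 8
Part 4: W3 = 8; m = -31; cross terms: (-31*-18 - 9*-32)=846, (9*-12 - 18*-18)=216, (18*3 - 15*-12)=234, (15*24 - -11*3)=393, (-11*-32 - -31*24)=1096; twice the area = |2785| = 2785; area = 2785/2; answer 2785/2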